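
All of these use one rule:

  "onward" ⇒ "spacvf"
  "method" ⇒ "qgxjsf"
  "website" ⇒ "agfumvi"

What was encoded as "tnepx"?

plant

It's a Vigenère-style cipher with numeric key [4,2]: position i shifts by key[i mod 2].
Reversing it on tnepx: t−4=p, n−2=l, e−4=a, p−2=n, x−4=t.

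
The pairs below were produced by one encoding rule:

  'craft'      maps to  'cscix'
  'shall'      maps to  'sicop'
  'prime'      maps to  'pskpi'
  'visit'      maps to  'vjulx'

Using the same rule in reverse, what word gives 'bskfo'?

In craft: c→c is +0, r→s is +1, a→c is +2, f→i is +3 — the shift increases by 1 each position. Each letter shifts forward by its position index (0, 1, 2, …) — the shift grows by one for each successive letter.
Decoding bskfo: b−0=b, s−1=r, k−2=i, f−3=c, o−4=k.

brick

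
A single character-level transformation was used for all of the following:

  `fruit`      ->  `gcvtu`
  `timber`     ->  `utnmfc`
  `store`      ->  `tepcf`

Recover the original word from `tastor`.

Shifts by position in fruit: pos 0: f→g (+1), pos 1: r→c (+11), pos 2: u→v (+1), pos 3: i→t (+11) — repeating every 2. It's a Vigenère-style cipher with numeric key [1,11]: position i shifts by key[i mod 2].
Undoing it on tastor: t−1=s, a−11=p, s−1=r, t−11=i, o−1=n, r−11=g.

spring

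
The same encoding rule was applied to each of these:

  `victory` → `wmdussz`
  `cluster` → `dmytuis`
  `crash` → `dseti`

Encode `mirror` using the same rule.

The shift depends on letter class: consonant v→w is +1, but vowel i→m is +4. The rule splits by letter class: vowels +4, consonants +1.
On mirror: m(cons)+1=n, i(vowel)+4=m, r(cons)+1=s, r(cons)+1=s, o(vowel)+4=s, r(cons)+1=s.

nmssss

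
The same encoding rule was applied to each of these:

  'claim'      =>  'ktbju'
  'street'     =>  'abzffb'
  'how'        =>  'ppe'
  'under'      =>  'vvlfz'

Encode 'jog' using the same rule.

rpo

Vowels shift forward by 1 and consonants shift forward by 8.
On jog: j(cons)+8=r, o(vowel)+1=p, g(cons)+8=o.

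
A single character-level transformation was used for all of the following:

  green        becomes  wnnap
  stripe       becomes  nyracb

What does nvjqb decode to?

shame

The output letters match the input read backwards, each shifted +9: green reversed is neerg. Two steps: reverse the string, then apply a Caesar shift of +9.
Decoding nvjqb: shift back: n−9=e, v−9=m, j−9=a, q−9=h, b−9=s → emahs; then reverse → shame.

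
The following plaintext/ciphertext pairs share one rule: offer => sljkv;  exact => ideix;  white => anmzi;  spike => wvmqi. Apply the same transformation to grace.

kxeii

Shifts by position in offer: pos 0: o→s (+4), pos 1: f→l (+6), pos 2: f→j (+4), pos 3: e→k (+6) — repeating every 2. It's a Vigenère-style cipher with numeric key [4,6]: position i shifts by key[i mod 2].
For grace: g+4=k, r+6=x, a+4=e, c+6=i, e+4=i.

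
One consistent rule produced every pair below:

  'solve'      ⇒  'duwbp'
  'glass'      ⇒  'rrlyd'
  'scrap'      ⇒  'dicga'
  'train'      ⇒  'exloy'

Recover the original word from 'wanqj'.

Shifts by position in solve: pos 0: s→d (+11), pos 1: o→u (+6), pos 2: l→w (+11), pos 3: v→b (+6) — repeating every 2. The shifts repeat in a cycle of length 2: positions 0,1,… shift by +11, +6, then the pattern repeats.
Decoding wanqj: w−11=l, a−6=u, n−11=c, q−6=k, j−11=y.

lucky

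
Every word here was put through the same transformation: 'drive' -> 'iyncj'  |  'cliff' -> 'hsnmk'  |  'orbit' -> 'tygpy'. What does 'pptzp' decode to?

Shifts by position in drive: pos 0: d→i (+5), pos 1: r→y (+7), pos 2: i→n (+5), pos 3: v→c (+7) — repeating every 2. It's a Vigenère-style cipher with numeric key [5,7]: position i shifts by key[i mod 2].
Reversing it on pptzp: p−5=k, p−7=i, t−5=o, z−7=s, p−5=k.

kiosk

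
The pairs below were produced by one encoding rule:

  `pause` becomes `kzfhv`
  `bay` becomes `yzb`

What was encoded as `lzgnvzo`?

Each pair mirrors across the alphabet (p↔k, a↔z, u↔f): positions sum to 25. This is the alphabet-reversal cipher (Atbash): a becomes z, b becomes y, etc.
Undoing it on lzgnvzo: l↔o, z↔a, g↔t, n↔m, v↔e, z↔a, o↔l.

oatmeal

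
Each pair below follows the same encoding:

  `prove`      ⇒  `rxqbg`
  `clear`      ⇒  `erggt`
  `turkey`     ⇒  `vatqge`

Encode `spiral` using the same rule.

Shifts by position in prove: pos 0: p→r (+2), pos 1: r→x (+6), pos 2: o→q (+2), pos 3: v→b (+6) — repeating every 2. A repeating key of period 2 is used — shifts +2, +6 over and over.
For spiral: s+2=u, p+6=v, i+2=k, r+6=x, a+2=c, l+6=r.

uvkxcr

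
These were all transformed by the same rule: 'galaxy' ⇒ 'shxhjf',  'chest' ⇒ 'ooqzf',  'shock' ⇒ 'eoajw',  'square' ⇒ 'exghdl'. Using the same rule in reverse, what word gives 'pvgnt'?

dough

The shifts repeat in a cycle of length 2: positions 0,1,… shift by +12, +7, then the pattern repeats.
Undoing it on pvgnt: p−12=d, v−7=o, g−12=u, n−7=g, t−12=h.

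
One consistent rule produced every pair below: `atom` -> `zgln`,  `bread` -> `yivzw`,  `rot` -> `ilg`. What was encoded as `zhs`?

This is the alphabet-reversal cipher (Atbash): a becomes z, b becomes y, etc.
Decoding zhs: z↔a, h↔s, s↔h.

ash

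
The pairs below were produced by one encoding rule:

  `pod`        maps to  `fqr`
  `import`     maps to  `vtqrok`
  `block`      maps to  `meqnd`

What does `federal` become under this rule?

The output letters match the input read backwards, each shifted +2: pod reversed is dop. Read the word backwards and shift each letter +2.
Applying it to federal: reverse → laredef; then shift: l+2=n, a+2=c, r+2=t, e+2=g, d+2=f, e+2=g, f+2=h.

nctgfgh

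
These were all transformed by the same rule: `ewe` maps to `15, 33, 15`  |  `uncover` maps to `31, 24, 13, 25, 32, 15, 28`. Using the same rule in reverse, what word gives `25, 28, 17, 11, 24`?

organ

e is letter #5 and maps to 15: an offset of 10. Each letter is replaced by its alphabet position (a=1..z=26) + 10.
Reversing it on 25, 28, 17, 11, 24: 25→(25−10)÷1=15=o, 28→(28−10)÷1=18=r, 17→(17−10)÷1=7=g, 11→(11−10)÷1=1=a, 24→(24−10)÷1=14=n.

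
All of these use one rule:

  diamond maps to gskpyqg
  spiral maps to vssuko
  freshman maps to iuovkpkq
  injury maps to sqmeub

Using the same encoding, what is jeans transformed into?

The shift depends on letter class: consonant d→g is +3, but vowel i→s is +10. The rule splits by letter class: vowels +10, consonants +3.
Applying it to jeans: j(cons)+3=m, e(vowel)+10=o, a(vowel)+10=k, n(cons)+3=q, s(cons)+3=v.

mokqv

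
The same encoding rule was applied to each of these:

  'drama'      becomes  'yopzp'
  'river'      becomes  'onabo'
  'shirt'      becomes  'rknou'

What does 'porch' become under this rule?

d(3)→y(24) and r(17)→o(14) fit y≡3x+15 (mod 26); the inverse of 3 mod 26 is 9. Treating letters as 0–25, the rule is x ↦ 3x + 15 (mod 26).
On porch: p(15)→3·15+15≡8=i; o(14)→3·14+15≡5=f; r(17)→3·17+15≡14=o; c(2)→3·2+15≡21=v; h(7)→3·7+15≡10=k (all mod 26).

ifovk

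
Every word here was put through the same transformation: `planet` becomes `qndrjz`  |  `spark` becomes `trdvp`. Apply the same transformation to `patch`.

qcwgm

In planet: p→q is +1, l→n is +2, a→d is +3, n→r is +4 — the shift increases by 1 each position. Each letter shifts forward by (position + 1), i.e. 1, 2, 3, … — the shift grows by one for each successive letter.
For patch: p+1=q, a+2=c, t+3=w, c+4=g, h+5=m.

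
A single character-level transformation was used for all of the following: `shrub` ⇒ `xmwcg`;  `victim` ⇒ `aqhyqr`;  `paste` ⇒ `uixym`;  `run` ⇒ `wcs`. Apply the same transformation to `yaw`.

The shift depends on letter class: consonant s→x is +5, but vowel u→c is +8. Two shifts are in play — +8 for a/e/i/o/u, +5 for every other letter.
For yaw: y(cons)+5=d, a(vowel)+8=i, w(cons)+5=b.

dib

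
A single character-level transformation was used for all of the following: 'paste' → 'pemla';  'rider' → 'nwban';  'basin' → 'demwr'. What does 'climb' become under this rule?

ctwsd

p(15)→p(15) and a(0)→e(4) fit y≡25x+4 (mod 26); the inverse of 25 mod 26 is 25. Each letter's alphabet position (a=0..z=25) is mapped through 25·x+4 mod 26 — an affine cipher.
On climb: c(2)→25·2+4≡2=c; l(11)→25·11+4≡19=t; i(8)→25·8+4≡22=w; m(12)→25·12+4≡18=s; b(1)→25·1+4≡3=d (all mod 26).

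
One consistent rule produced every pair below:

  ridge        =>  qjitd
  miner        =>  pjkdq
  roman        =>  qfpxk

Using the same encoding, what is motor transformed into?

r(17)→q(16) and i(8)→j(9) fit y≡21x+23 (mod 26); the inverse of 21 mod 26 is 5. This is an affine cipher: with a=0,…,z=25, each position x becomes (21x+23) mod 26.
For motor: m(12)→21·12+23≡15=p; o(14)→21·14+23≡5=f; t(19)→21·19+23≡6=g; o(14)→21·14+23≡5=f; r(17)→21·17+23≡16=q (all mod 26).

pfgfq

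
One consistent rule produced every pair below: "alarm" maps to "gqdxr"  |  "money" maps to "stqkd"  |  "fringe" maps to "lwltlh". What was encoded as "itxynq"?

cousin

Shifts by position in alarm: pos 0: a→g (+6), pos 1: l→q (+5), pos 2: a→d (+3), pos 3: r→x (+6), pos 4: m→r (+5) — repeating every 3. The shifts repeat in a cycle of length 3: positions 0,1,… shift by +6, +5, +3, then the pattern repeats.
Decoding itxynq: i−6=c, t−5=o, x−3=u, y−6=s, n−5=i, q−3=n.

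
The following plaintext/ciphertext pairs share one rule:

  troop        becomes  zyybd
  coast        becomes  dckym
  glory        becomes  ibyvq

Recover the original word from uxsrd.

The output letters match the input read backwards, each shifted +10: troop reversed is poort. Read the word backwards and shift each letter +10.
Undoing it on uxsrd: shift back: u−10=k, x−10=n, s−10=i, r−10=h, d−10=t → kniht; then reverse → think.

think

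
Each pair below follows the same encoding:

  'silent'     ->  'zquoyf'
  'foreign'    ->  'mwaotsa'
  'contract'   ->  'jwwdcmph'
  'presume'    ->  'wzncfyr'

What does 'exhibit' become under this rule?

lfqsmug

Letter i (0-indexed) is shifted by i+7, so successive shifts are 7, 8, 9, ….
On exhibit: e+7=l, x+8=f, h+9=q, i+10=s, b+11=m, i+12=u, t+13=g.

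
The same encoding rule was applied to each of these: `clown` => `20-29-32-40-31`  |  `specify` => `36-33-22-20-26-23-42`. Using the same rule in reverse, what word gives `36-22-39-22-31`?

seven

The number is (letter's place in the alphabet, a=1) + 17.
Undoing it on 36-22-39-22-31: 36→(36−17)÷1=19=s, 22→(22−17)÷1=5=e, 39→(39−17)÷1=22=v, 22→(22−17)÷1=5=e, 31→(31−17)÷1=14=n.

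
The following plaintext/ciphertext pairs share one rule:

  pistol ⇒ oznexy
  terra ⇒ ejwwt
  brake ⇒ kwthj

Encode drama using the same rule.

p(15)→o(14) and i(8)→z(25) fit y≡17x+19 (mod 26); the inverse of 17 mod 26 is 23. Treating letters as 0–25, the rule is x ↦ 17x + 19 (mod 26).
On drama: d(3)→17·3+19≡18=s; r(17)→17·17+19≡22=w; a(0)→17·0+19≡19=t; m(12)→17·12+19≡15=p; a(0)→17·0+19≡19=t (all mod 26).

swtpt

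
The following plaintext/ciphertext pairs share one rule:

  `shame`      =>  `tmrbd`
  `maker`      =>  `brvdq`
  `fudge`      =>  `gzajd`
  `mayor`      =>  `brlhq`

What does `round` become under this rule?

qhzea

s(18)→t(19) and h(7)→m(12) fit y≡3x+17 (mod 26); the inverse of 3 mod 26 is 9. Treating letters as 0–25, the rule is x ↦ 3x + 17 (mod 26).
Applying it to round: r(17)→3·17+17≡16=q; o(14)→3·14+17≡7=h; u(20)→3·20+17≡25=z; n(13)→3·13+17≡4=e; d(3)→3·3+17≡0=a (all mod 26).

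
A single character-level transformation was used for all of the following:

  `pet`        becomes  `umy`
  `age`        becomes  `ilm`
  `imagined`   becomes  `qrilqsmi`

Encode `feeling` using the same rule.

kmmqqsl

The shift depends on letter class: consonant p→u is +5, but vowel e→m is +8. The rule splits by letter class: vowels +8, consonants +5.
Applying it to feeling: f(cons)+5=k, e(vowel)+8=m, e(vowel)+8=m, l(cons)+5=q, i(vowel)+8=q, n(cons)+5=s, g(cons)+5=l.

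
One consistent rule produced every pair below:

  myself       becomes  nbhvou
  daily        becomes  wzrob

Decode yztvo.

Each pair mirrors across the alphabet (m↔n, y↔b, s↔h): positions sum to 25. This is the alphabet-reversal cipher (Atbash): a becomes z, b becomes y, etc.
Reversing it on yztvo: y↔b, z↔a, t↔g, v↔e, o↔l.

bagel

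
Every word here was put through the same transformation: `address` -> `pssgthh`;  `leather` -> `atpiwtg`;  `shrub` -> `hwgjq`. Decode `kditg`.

voter

Compare letters: a→p is +15, d→s is +15, d→s is +15 — a constant shift. Each letter is shifted forward by 15 in the alphabet (a Caesar shift of +15).
Undoing it on kditg: k−15=v, d−15=o, i−15=t, t−15=e, g−15=r.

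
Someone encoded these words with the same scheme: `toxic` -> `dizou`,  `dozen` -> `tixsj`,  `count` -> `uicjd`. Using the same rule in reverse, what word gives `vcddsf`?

t(19)→d(3) and o(14)→i(8) fit y≡25x+22 (mod 26); the inverse of 25 mod 26 is 25. Each letter's alphabet position (a=0..z=25) is mapped through 25·x+22 mod 26 — an affine cipher.
Undoing it on vcddsf: v(21)→25·(21−22)≡1=b; c(2)→25·(2−22)≡20=u; d(3)→25·(3−22)≡19=t; d(3)→25·(3−22)≡19=t; s(18)→25·(18−22)≡4=e; f(5)→25·(5−22)≡17=r (all mod 26).

butter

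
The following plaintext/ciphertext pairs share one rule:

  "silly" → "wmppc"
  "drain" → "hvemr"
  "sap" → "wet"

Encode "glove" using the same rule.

kpszi

Every letter moves 4 places later in the alphabet, wrapping around z→a.
For glove: g+4=k, l+4=p, o+4=s, v+4=z, e+4=i.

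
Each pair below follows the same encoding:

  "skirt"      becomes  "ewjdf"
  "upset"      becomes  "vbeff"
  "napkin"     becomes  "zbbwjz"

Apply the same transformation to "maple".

The rule splits by letter class: vowels +1, consonants +12.
Applying it to maple: m(cons)+12=y, a(vowel)+1=b, p(cons)+12=b, l(cons)+12=x, e(vowel)+1=f.

ybbxf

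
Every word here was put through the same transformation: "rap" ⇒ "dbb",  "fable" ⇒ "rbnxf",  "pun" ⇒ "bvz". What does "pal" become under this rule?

The shift depends on letter class: consonant r→d is +12, but vowel a→b is +1. The rule splits by letter class: vowels +1, consonants +12.
On pal: p(cons)+12=b, a(vowel)+1=b, l(cons)+12=x.

bbx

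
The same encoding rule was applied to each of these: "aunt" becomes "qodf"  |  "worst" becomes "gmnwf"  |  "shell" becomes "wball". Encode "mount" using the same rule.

a(0)→q(16) and u(20)→o(14) fit y≡9x+16 (mod 26); the inverse of 9 mod 26 is 3. Treating letters as 0–25, the rule is x ↦ 9x + 16 (mod 26).
For mount: m(12)→9·12+16≡20=u; o(14)→9·14+16≡12=m; u(20)→9·20+16≡14=o; n(13)→9·13+16≡3=d; t(19)→9·19+16≡5=f (all mod 26).

umodf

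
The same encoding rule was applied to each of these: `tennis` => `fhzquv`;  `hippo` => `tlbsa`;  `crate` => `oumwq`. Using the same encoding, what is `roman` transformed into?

It's a Vigenère-style cipher with numeric key [12,3]: position i shifts by key[i mod 2].
Applying it to roman: r+12=d, o+3=r, m+12=y, a+3=d, n+12=z.

drydz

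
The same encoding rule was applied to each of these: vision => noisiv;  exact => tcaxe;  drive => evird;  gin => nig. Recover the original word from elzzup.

puzzle

It's just the letters in reverse order.
Reversing it on elzzup: then reverse → puzzle.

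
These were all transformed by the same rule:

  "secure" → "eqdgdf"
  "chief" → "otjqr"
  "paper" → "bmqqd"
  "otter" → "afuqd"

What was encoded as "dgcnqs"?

rubber

It's a Vigenère-style cipher with numeric key [12,12,1]: position i shifts by key[i mod 3].
Reversing it on dgcnqs: d−12=r, g−12=u, c−1=b, n−12=b, q−12=e, s−1=r.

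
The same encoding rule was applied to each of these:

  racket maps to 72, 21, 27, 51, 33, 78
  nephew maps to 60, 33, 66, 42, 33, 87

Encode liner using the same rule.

r(#18)→72 and a(#1)→21: differences scale by 3, so n = 3·pos + 18. With a=1..z=26, the number is 3·pos + 18.
On liner: l=12→54, i=9→45, n=14→60, e=5→33, r=18→72.

54, 45, 60, 33, 72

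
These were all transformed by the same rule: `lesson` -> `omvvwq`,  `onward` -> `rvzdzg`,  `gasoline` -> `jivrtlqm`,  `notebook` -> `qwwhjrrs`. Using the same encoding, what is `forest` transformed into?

Shifts by position in lesson: pos 0: l→o (+3), pos 1: e→m (+8), pos 2: s→v (+3), pos 3: s→v (+3), pos 4: o→w (+8), pos 5: n→q (+3) — repeating every 3. The shifts repeat in a cycle of length 3: positions 0,1,… shift by +3, +8, +3, then the pattern repeats.
On forest: f+3=i, o+8=w, r+3=u, e+3=h, s+8=a, t+3=w.

iwuhaw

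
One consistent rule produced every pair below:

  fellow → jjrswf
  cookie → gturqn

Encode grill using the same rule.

In fellow: f→j is +4, e→j is +5, l→r is +6, l→s is +7 — the shift increases by 1 each position. Each letter shifts forward by (position + 4), i.e. 4, 5, 6, … — the shift grows by one for each successive letter.
Applying it to grill: g+4=k, r+5=w, i+6=o, l+7=s, l+8=t.

kwost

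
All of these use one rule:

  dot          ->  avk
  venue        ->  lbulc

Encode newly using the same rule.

The output letters match the input read backwards, each shifted +7: dot reversed is tod. Two steps: reverse the string, then apply a Caesar shift of +7.
Applying it to newly: reverse → ylwen; then shift: y+7=f, l+7=s, w+7=d, e+7=l, n+7=u.

fsdlu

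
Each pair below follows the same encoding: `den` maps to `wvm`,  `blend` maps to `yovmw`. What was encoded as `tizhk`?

grasp

Each letter is replaced by its mirror in the alphabet: a↔z, b↔y, c↔x, and so on (the Atbash cipher).
Decoding tizhk: t↔g, i↔r, z↔a, h↔s, k↔p.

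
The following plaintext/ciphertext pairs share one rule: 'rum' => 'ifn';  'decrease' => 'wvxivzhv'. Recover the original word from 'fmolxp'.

Each pair mirrors across the alphabet (r↔i, u↔f, m↔n): positions sum to 25. Letters are reflected about the middle of the alphabet (position → 25−position): Atbash.
Decoding fmolxp: f↔u, m↔n, o↔l, l↔o, x↔c, p↔k.

unlock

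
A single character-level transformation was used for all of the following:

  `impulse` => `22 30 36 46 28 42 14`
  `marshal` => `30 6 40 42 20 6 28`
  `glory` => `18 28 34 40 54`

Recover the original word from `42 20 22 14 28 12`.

With a=1..z=26, the number is 2·pos + 4.
Decoding 42 20 22 14 28 12: 42→(42−4)÷2=19=s, 20→(20−4)÷2=8=h, 22→(22−4)÷2=9=i, 14→(14−4)÷2=5=e, 28→(28−4)÷2=12=l, 12→(12−4)÷2=4=d.

shield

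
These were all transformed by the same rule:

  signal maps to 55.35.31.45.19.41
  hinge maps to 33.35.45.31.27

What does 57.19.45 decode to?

tan

The formula is n = 2×(alphabet index, a=1) + 17.
Undoing it on 57.19.45: 57→(57−17)÷2=20=t, 19→(19−17)÷2=1=a, 45→(45−17)÷2=14=n.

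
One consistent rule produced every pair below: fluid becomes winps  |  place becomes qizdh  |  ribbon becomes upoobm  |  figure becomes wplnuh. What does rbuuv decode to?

worry

Treating letters as 0–25, the rule is x ↦ 15x + 25 (mod 26).
Reversing it on rbuuv: r(17)→7·(17−25)≡22=w; b(1)→7·(1−25)≡14=o; u(20)→7·(20−25)≡17=r; u(20)→7·(20−25)≡17=r; v(21)→7·(21−25)≡24=y (all mod 26).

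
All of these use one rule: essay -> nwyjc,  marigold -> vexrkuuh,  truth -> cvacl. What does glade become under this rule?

ppgmi

Shifts by position in essay: pos 0: e→n (+9), pos 1: s→w (+4), pos 2: s→y (+6), pos 3: a→j (+9), pos 4: y→c (+4) — repeating every 3. The shifts repeat in a cycle of length 3: positions 0,1,… shift by +9, +4, +6, then the pattern repeats.
For glade: g+9=p, l+4=p, a+6=g, d+9=m, e+4=i.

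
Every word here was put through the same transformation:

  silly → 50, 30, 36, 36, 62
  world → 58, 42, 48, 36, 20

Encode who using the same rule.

s(#19)→50 and i(#9)→30: differences scale by 2, so n = 2·pos + 12. The formula is n = 2×(alphabet index, a=1) + 12.
For who: w=23→58, h=8→28, o=15→42.

58, 28, 42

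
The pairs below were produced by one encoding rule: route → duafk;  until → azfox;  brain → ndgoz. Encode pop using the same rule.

Two shifts are in play — +6 for a/e/i/o/u, +12 for every other letter.
For pop: p(cons)+12=b, o(vowel)+6=u, p(cons)+12=b.

bub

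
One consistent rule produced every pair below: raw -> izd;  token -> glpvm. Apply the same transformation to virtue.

erigfv

Each pair mirrors across the alphabet (r↔i, a↔z, w↔d): positions sum to 25. Letters are reflected about the middle of the alphabet (position → 25−position): Atbash.
For virtue: v↔e, i↔r, r↔i, t↔g, u↔f, e↔v.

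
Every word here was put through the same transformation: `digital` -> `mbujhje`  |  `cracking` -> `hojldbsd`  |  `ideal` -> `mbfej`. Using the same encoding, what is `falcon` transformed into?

opdmbg

The output letters match the input read backwards, each shifted +1: digital reversed is latigid. The word is reversed, then every letter is shifted forward by 1.
For falcon: reverse → noclaf; then shift: n+1=o, o+1=p, c+1=d, l+1=m, a+1=b, f+1=g.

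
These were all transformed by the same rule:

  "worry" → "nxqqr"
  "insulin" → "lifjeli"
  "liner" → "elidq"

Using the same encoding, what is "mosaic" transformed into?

w(22)→n(13) and o(14)→x(23) fit y≡15x+21 (mod 26); the inverse of 15 mod 26 is 7. Each letter's alphabet position (a=0..z=25) is mapped through 15·x+21 mod 26 — an affine cipher.
On mosaic: m(12)→15·12+21≡19=t; o(14)→15·14+21≡23=x; s(18)→15·18+21≡5=f; a(0)→15·0+21≡21=v; i(8)→15·8+21≡11=l; c(2)→15·2+21≡25=z (all mod 26).

txfvlz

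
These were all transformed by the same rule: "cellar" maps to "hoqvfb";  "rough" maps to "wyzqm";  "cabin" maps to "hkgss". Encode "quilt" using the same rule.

venvy

Shifts by position in cellar: pos 0: c→h (+5), pos 1: e→o (+10), pos 2: l→q (+5), pos 3: l→v (+10) — repeating every 2. A repeating key of period 2 is used — shifts +5, +10 over and over.
Applying it to quilt: q+5=v, u+10=e, i+5=n, l+10=v, t+5=y.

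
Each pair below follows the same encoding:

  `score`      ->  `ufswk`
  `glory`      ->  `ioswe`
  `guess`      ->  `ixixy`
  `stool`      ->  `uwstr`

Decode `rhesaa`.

In score: s→u is +2, c→f is +3, o→s is +4, r→w is +5 — the shift increases by 1 each position. The shift increases by 1 at each position, starting from +2: 2, 3, 4, ….
Undoing it on rhesaa: r−2=p, h−3=e, e−4=a, s−5=n, a−6=u, a−7=t.

peanut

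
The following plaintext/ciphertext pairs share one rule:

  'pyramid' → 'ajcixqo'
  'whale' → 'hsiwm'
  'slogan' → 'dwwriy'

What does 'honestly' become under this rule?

swymdewj

The shift depends on letter class: consonant p→a is +11, but vowel a→i is +8. The rule splits by letter class: vowels +8, consonants +11.
Applying it to honestly: h(cons)+11=s, o(vowel)+8=w, n(cons)+11=y, e(vowel)+8=m, s(cons)+11=d, t(cons)+11=e, l(cons)+11=w, y(cons)+11=j.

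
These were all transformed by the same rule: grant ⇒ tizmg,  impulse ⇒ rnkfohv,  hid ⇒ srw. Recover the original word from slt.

Each pair mirrors across the alphabet (g↔t, r↔i, a↔z): positions sum to 25. This is the alphabet-reversal cipher (Atbash): a becomes z, b becomes y, etc.
Reversing it on slt: s↔h, l↔o, t↔g.

hog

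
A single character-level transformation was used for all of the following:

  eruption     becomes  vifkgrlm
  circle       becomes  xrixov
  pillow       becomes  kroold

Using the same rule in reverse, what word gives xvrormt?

ceiling

Each pair mirrors across the alphabet (e↔v, r↔i, u↔f): positions sum to 25. Each letter is replaced by its mirror in the alphabet: a↔z, b↔y, c↔x, and so on (the Atbash cipher).
Reversing it on xvrormt: x↔c, v↔e, r↔i, o↔l, r↔i, m↔n, t↔g.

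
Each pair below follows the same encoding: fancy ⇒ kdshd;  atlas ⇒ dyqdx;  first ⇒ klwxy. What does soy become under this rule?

The shift depends on letter class: consonant f→k is +5, but vowel a→d is +3. Two shifts are in play — +3 for a/e/i/o/u, +5 for every other letter.
On soy: s(cons)+5=x, o(vowel)+3=r, y(cons)+5=d.

xrd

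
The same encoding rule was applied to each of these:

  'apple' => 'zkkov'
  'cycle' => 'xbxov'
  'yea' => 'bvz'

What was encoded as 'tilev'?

grove

Each letter is replaced by its mirror in the alphabet: a↔z, b↔y, c↔x, and so on (the Atbash cipher).
Undoing it on tilev: t↔g, i↔r, l↔o, e↔v, v↔e.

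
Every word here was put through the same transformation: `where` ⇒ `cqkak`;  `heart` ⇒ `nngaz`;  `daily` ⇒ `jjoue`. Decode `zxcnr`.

towel

It's a Vigenère-style cipher with numeric key [6,9]: position i shifts by key[i mod 2].
Undoing it on zxcnr: z−6=t, x−9=o, c−6=w, n−9=e, r−6=l.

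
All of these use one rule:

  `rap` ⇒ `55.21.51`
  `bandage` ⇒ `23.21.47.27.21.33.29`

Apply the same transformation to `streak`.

r(#18)→55 and a(#1)→21: differences scale by 2, so n = 2·pos + 19. Each letter becomes 2×(its alphabet position, a=1..z=26) + 19.
On streak: s=19→57, t=20→59, r=18→55, e=5→29, a=1→21, k=11→41.

57.59.55.29.21.41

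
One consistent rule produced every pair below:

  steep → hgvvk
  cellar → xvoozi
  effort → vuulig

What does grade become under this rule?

Letters are reflected about the middle of the alphabet (position → 25−position): Atbash.
For grade: g↔t, r↔i, a↔z, d↔w, e↔v.

tizwv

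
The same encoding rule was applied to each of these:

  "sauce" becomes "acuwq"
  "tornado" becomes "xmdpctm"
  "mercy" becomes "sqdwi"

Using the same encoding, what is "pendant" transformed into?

Treating letters as 0–25, the rule is x ↦ 23x + 2 (mod 26).
Applying it to pendant: p(15)→23·15+2≡9=j; e(4)→23·4+2≡16=q; n(13)→23·13+2≡15=p; d(3)→23·3+2≡19=t; a(0)→23·0+2≡2=c; n(13)→23·13+2≡15=p; t(19)→23·19+2≡23=x (all mod 26).

jqptcpx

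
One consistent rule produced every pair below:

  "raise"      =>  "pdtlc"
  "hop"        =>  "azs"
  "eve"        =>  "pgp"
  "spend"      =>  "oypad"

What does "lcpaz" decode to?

The output letters match the input read backwards, each shifted +11: raise reversed is esiar. Two steps: reverse the string, then apply a Caesar shift of +11.
Decoding lcpaz: shift back: l−11=a, c−11=r, p−11=e, a−11=p, z−11=o → arepo; then reverse → opera.

opera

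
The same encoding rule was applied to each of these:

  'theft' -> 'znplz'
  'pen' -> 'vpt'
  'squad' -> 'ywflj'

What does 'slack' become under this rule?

The shift depends on letter class: consonant t→z is +6, but vowel e→p is +11. Two shifts are in play — +11 for a/e/i/o/u, +6 for every other letter.
On slack: s(cons)+6=y, l(cons)+6=r, a(vowel)+11=l, c(cons)+6=i, k(cons)+6=q.

yrliq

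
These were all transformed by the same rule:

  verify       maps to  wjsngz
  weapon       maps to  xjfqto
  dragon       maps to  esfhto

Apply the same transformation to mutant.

Two shifts are in play — +5 for a/e/i/o/u, +1 for every other letter.
Applying it to mutant: m(cons)+1=n, u(vowel)+5=z, t(cons)+1=u, a(vowel)+5=f, n(cons)+1=o, t(cons)+1=u.

nzufou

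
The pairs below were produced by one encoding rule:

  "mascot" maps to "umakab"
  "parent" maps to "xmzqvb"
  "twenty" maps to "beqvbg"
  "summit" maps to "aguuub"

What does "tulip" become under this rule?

The shift depends on letter class: consonant m→u is +8, but vowel a→m is +12. The rule splits by letter class: vowels +12, consonants +8.
On tulip: t(cons)+8=b, u(vowel)+12=g, l(cons)+8=t, i(vowel)+12=u, p(cons)+8=x.

bgtux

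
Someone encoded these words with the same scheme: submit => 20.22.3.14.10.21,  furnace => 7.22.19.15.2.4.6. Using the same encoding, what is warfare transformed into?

24.2.19.7.2.19.6

s is letter #19 and maps to 20: an offset of 1. The number is (letter's place in the alphabet, a=1) + 1.
On warfare: w=23→24, a=1→2, r=18→19, f=6→7, a=1→2, r=18→19, e=5→6.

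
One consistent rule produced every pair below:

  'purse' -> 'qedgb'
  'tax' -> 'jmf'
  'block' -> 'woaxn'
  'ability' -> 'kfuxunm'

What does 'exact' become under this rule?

fomjq

The word is reversed, then every letter is shifted forward by 12.
Applying it to exact: reverse → tcaxe; then shift: t+12=f, c+12=o, a+12=m, x+12=j, e+12=q.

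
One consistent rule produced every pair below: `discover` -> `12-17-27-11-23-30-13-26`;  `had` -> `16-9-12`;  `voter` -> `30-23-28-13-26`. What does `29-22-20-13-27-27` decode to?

d is letter #4 and maps to 12: an offset of 8. The number is (letter's place in the alphabet, a=1) + 8.
Reversing it on 29-22-20-13-27-27: 29→(29−8)÷1=21=u, 22→(22−8)÷1=14=n, 20→(20−8)÷1=12=l, 13→(13−8)÷1=5=e, 27→(27−8)÷1=19=s, 27→(27−8)÷1=19=s.

unless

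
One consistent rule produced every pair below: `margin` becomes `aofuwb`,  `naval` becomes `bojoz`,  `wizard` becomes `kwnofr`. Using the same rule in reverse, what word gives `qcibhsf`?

counter

This is a Caesar cipher with shift 14.
Reversing it on qcibhsf: q−14=c, c−14=o, i−14=u, b−14=n, h−14=t, s−14=e, f−14=r.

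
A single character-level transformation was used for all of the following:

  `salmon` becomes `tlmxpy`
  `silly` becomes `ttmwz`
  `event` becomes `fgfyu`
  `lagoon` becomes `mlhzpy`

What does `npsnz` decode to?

Shifts by position in salmon: pos 0: s→t (+1), pos 1: a→l (+11), pos 2: l→m (+1), pos 3: m→x (+11) — repeating every 2. It's a Vigenère-style cipher with numeric key [1,11]: position i shifts by key[i mod 2].
Undoing it on npsnz: n−1=m, p−11=e, s−1=r, n−11=c, z−1=y.

mercy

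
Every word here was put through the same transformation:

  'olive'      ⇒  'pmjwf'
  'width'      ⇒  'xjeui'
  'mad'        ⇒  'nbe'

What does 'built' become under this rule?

cvjmu

Compare letters: o→p is +1, l→m is +1, i→j is +1 — a constant shift. Every letter moves 1 place later in the alphabet, wrapping around z→a.
For built: b+1=c, u+1=v, i+1=j, l+1=m, t+1=u.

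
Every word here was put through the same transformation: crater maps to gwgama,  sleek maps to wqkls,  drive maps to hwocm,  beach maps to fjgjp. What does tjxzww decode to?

The shift increases by 1 at each position, starting from +4: 4, 5, 6, ….
Reversing it on tjxzww: t−4=p, j−5=e, x−6=r, z−7=s, w−8=o, w−9=n.

person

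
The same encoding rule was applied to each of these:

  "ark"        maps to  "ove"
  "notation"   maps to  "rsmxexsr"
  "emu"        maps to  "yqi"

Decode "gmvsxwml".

The output letters match the input read backwards, each shifted +4: ark reversed is kra. The word is reversed, then every letter is shifted forward by 4.
Reversing it on gmvsxwml: shift back: g−4=c, m−4=i, v−4=r, s−4=o, x−4=t, w−4=s, m−4=i, l−4=h → cirotsih; then reverse → historic.

historic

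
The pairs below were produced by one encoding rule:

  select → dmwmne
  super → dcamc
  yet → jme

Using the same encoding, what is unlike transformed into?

The shift depends on letter class: consonant s→d is +11, but vowel e→m is +8. The rule splits by letter class: vowels +8, consonants +11.
For unlike: u(vowel)+8=c, n(cons)+11=y, l(cons)+11=w, i(vowel)+8=q, k(cons)+11=v, e(vowel)+8=m.

cywqvm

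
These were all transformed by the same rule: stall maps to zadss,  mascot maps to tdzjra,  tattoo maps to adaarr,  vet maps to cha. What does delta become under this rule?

The shift depends on letter class: consonant s→z is +7, but vowel a→d is +3. Vowels shift forward by 3 and consonants shift forward by 7.
For delta: d(cons)+7=k, e(vowel)+3=h, l(cons)+7=s, t(cons)+7=a, a(vowel)+3=d.

khsad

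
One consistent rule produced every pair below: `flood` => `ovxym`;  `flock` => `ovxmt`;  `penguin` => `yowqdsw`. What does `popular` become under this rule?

yyyeuka

Shifts by position in flood: pos 0: f→o (+9), pos 1: l→v (+10), pos 2: o→x (+9), pos 3: o→y (+10) — repeating every 2. A repeating key of period 2 is used — shifts +9, +10 over and over.
Applying it to popular: p+9=y, o+10=y, p+9=y, u+10=e, l+9=u, a+10=k, r+9=a.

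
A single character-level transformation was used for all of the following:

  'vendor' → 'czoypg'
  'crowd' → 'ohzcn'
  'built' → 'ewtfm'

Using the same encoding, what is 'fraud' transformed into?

oflcq

The output letters match the input read backwards, each shifted +11: vendor reversed is rodnev. The word is reversed, then every letter is shifted forward by 11.
For fraud: reverse → duarf; then shift: d+11=o, u+11=f, a+11=l, r+11=c, f+11=q.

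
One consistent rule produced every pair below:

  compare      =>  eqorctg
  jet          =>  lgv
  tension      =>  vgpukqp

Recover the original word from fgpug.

It's a constant shift of +2 (ROT2).
Undoing it on fgpug: f−2=d, g−2=e, p−2=n, u−2=s, g−2=e.

dense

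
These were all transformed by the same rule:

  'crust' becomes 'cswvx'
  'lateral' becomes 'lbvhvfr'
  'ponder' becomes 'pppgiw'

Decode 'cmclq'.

claim

The shift increases by 1 at each position, starting from +0: 0, 1, 2, ….
Decoding cmclq: c−0=c, m−1=l, c−2=a, l−3=i, q−4=m.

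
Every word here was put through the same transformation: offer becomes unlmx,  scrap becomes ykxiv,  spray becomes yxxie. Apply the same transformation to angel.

gvmmr

Shifts by position in offer: pos 0: o→u (+6), pos 1: f→n (+8), pos 2: f→l (+6), pos 3: e→m (+8) — repeating every 2. A repeating key of period 2 is used — shifts +6, +8 over and over.
On angel: a+6=g, n+8=v, g+6=m, e+8=m, l+6=r.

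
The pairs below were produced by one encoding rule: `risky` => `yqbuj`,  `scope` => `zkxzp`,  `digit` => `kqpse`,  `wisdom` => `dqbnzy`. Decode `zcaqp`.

Letter i (0-indexed) is shifted by i+7, so successive shifts are 7, 8, 9, ….
Decoding zcaqp: z−7=s, c−8=u, a−9=r, q−10=g, p−11=e.

surge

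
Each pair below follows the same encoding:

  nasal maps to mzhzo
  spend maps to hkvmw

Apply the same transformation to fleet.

Each pair mirrors across the alphabet (n↔m, a↔z, s↔h): positions sum to 25. This is the alphabet-reversal cipher (Atbash): a becomes z, b becomes y, etc.
On fleet: f↔u, l↔o, e↔v, e↔v, t↔g.

uovvg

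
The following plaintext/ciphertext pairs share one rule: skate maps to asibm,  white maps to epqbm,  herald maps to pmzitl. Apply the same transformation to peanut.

Compare letters: s→a is +8, k→s is +8, a→i is +8 — a constant shift. Each letter is shifted forward by 8 in the alphabet (a Caesar shift of +8).
Applying it to peanut: p+8=x, e+8=m, a+8=i, n+8=v, u+8=c, t+8=b.

xmivcb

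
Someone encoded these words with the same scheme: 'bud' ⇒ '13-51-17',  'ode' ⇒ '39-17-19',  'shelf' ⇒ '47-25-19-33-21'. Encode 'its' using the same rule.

27-49-47

b(#2)→13 and u(#21)→51: differences scale by 2, so n = 2·pos + 9. The formula is n = 2×(alphabet index, a=1) + 9.
For its: i=9→27, t=20→49, s=19→47.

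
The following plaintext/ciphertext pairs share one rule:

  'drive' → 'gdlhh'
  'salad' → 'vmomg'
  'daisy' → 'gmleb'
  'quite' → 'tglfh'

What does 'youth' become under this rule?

A repeating key of period 2 is used — shifts +3, +12 over and over.
For youth: y+3=b, o+12=a, u+3=x, t+12=f, h+3=k.

baxfk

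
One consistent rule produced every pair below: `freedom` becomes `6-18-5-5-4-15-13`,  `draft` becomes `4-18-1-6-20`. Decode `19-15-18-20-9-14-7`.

f is letter #6 and maps to 6: an offset of 0. Letters become their 1-indexed alphabet positions: a=1 … z=26.
Decoding 19-15-18-20-9-14-7: 19=s, 15=o, 18=r, 20=t, 9=i, 14=n, 7=g.

sorting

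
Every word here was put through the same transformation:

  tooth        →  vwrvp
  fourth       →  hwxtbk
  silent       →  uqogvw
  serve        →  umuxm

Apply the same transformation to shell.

uphnt

Shifts by position in tooth: pos 0: t→v (+2), pos 1: o→w (+8), pos 2: o→r (+3), pos 3: t→v (+2), pos 4: h→p (+8) — repeating every 3. A repeating key of period 3 is used — shifts +2, +8, +3 over and over.
Applying it to shell: s+2=u, h+8=p, e+3=h, l+2=n, l+8=t.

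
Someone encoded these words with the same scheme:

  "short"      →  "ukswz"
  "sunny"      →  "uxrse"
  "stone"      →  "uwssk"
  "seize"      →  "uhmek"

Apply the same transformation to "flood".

hostj

In short: s→u is +2, h→k is +3, o→s is +4, r→w is +5 — the shift increases by 1 each position. Each letter shifts forward by (position + 2), i.e. 2, 3, 4, … — the shift grows by one for each successive letter.
On flood: f+2=h, l+3=o, o+4=s, o+5=t, d+6=j.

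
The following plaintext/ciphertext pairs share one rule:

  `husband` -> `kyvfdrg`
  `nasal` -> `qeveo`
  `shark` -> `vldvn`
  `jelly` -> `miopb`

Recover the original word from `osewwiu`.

Shifts by position in husband: pos 0: h→k (+3), pos 1: u→y (+4), pos 2: s→v (+3), pos 3: b→f (+4) — repeating every 2. It's a Vigenère-style cipher with numeric key [3,4]: position i shifts by key[i mod 2].
Undoing it on osewwiu: o−3=l, s−4=o, e−3=b, w−4=s, w−3=t, i−4=e, u−3=r.

lobster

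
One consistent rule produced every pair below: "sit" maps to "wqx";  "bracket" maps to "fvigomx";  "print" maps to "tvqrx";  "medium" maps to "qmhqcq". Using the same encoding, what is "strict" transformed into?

wxvqgx

The shift depends on letter class: consonant s→w is +4, but vowel i→q is +8. Two shifts are in play — +8 for a/e/i/o/u, +4 for every other letter.
Applying it to strict: s(cons)+4=w, t(cons)+4=x, r(cons)+4=v, i(vowel)+8=q, c(cons)+4=g, t(cons)+4=x.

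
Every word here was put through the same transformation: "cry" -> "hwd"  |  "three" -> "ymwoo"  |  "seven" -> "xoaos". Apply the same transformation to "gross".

lwyxx

The shift depends on letter class: consonant c→h is +5, but vowel e→o is +10. Two shifts are in play — +10 for a/e/i/o/u, +5 for every other letter.
On gross: g(cons)+5=l, r(cons)+5=w, o(vowel)+10=y, s(cons)+5=x, s(cons)+5=x.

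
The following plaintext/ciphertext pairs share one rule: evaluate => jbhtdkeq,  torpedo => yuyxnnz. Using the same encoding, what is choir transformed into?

In evaluate: e→j is +5, v→b is +6, a→h is +7, l→t is +8 — the shift increases by 1 each position. The shift increases by 1 at each position, starting from +5: 5, 6, 7, ….
For choir: c+5=h, h+6=n, o+7=v, i+8=q, r+9=a.

hnvqa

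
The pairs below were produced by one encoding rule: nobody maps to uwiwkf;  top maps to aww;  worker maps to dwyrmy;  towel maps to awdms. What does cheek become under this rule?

The shift depends on letter class: consonant n→u is +7, but vowel o→w is +8. The rule splits by letter class: vowels +8, consonants +7.
On cheek: c(cons)+7=j, h(cons)+7=o, e(vowel)+8=m, e(vowel)+8=m, k(cons)+7=r.

jommr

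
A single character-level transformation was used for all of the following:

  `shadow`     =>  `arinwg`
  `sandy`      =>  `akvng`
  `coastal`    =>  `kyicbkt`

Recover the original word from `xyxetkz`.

popular

Shifts by position in shadow: pos 0: s→a (+8), pos 1: h→r (+10), pos 2: a→i (+8), pos 3: d→n (+10) — repeating every 2. It's a Vigenère-style cipher with numeric key [8,10]: position i shifts by key[i mod 2].
Reversing it on xyxetkz: x−8=p, y−10=o, x−8=p, e−10=u, t−8=l, k−10=a, z−8=r.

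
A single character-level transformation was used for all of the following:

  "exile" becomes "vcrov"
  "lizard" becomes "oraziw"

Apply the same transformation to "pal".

kzo

Each pair mirrors across the alphabet (e↔v, x↔c, i↔r): positions sum to 25. Each letter is replaced by its mirror in the alphabet: a↔z, b↔y, c↔x, and so on (the Atbash cipher).
On pal: p↔k, a↔z, l↔o.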